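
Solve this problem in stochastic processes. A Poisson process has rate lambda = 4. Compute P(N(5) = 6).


P(N(t)=k) = (lambda*t)^k * exp(-lambda*t) / k!
lambda*t = 20
= 20^6 * exp(-20) / 6!
= 64000000 * 2.0612e-09 / 720
= 1.8321e-04

1.8321e-04


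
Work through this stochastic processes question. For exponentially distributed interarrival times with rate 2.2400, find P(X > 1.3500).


P(X > t) = exp(-lambda * t)
= exp(-2.2400 * 1.3500)
= exp(-3.0240) = 0.0486

0.0486


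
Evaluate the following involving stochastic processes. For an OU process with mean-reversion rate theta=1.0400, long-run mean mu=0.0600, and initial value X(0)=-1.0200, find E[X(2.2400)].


E[X(t)] = mu + (X(0) - mu)*exp(-theta*t)
= 0.0600 + (-1.0200 - 0.0600)*exp(-1.0400*2.2400)
= 0.0600 + -1.0800 * 0.0973
= -0.0451

-0.0451


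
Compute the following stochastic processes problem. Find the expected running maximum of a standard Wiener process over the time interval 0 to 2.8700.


E(max B(s)) = sqrt(2t/pi)
= sqrt(2*2.8700/pi)
= sqrt(1.8271)
= 1.3517

1.3517


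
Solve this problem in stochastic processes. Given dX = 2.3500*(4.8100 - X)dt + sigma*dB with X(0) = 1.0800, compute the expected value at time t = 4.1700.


E[X(t)] = mu + (X(0) - mu)*exp(-theta*t)
= 4.8100 + (1.0800 - 4.8100)*exp(-2.3500*4.1700)
= 4.8100 + -3.7300 * 5.5479e-05
= 4.8098

4.8098


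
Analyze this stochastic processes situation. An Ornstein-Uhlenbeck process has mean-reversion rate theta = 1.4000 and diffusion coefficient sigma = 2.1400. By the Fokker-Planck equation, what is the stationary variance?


Stationary variance = sigma^2 / (2*theta)
= 2.1400^2 / (2*1.4000)
= 4.5796 / 2.8000
= 1.6356

1.6356


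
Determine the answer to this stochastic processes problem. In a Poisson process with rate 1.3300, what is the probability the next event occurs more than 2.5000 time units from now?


P(X > t) = exp(-lambda * t)
= exp(-1.3300 * 2.5000)
= exp(-3.3250) = 0.0360

0.0360


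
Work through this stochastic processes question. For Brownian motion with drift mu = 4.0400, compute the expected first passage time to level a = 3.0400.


Expected first passage time = a/mu
= 3.0400/4.0400
= 0.7525

0.7525


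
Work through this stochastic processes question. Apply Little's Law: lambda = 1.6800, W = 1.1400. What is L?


Little's Law: L = lambda * W
= 1.6800 * 1.1400
= 1.9152

1.9152


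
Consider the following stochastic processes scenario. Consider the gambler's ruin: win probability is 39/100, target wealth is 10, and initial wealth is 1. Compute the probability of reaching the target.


Gambler's ruin formula:
r = q/p = 0.6100/0.3900 = 1.5641
P(win) = (1 - r^i)/(1 - r^N)
= (1 - 1.5641^1)/(1 - 1.5641^10)
= 0.0065

0.0065


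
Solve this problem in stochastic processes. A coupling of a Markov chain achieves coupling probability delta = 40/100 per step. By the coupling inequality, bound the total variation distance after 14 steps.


TV distance bound <= (1-delta)^n
= (1 - 0.4000)^14
= 0.6000^14
= 7.8364e-04

7.8364e-04


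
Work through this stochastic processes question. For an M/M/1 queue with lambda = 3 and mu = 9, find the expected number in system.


rho = 3/9 = 0.3333
L = rho/(1-rho)
= 0.3333/0.6667
= 0.5000

0.5000


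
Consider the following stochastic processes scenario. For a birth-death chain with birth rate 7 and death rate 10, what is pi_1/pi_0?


For birth-death process, pi_n/pi_0 = (lambda/mu)^n
= (7/10)^1
= 0.7000

0.7000


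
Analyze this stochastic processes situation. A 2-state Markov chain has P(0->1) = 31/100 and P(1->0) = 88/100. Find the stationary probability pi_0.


Stationary distribution: pi_0 = p10/(p01+p10), pi_1 = p01/(p01+p10)
p01 = 0.3100, p10 = 0.8800
pi_0 = 0.7395

0.7395


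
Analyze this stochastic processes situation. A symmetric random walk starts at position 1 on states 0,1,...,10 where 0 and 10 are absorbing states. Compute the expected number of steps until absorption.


For symmetric RW on 0,...,N with absorbing barriers, E(i) = i*(N-i)
E(1) = 1 * 9 = 9

9


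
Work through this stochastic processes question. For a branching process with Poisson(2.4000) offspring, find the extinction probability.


Since mu = 2.4000 > 1, extinction prob q < 1.
Solve s = exp(mu*(s-1)) iteratively.
q = 0.1214

0.1214


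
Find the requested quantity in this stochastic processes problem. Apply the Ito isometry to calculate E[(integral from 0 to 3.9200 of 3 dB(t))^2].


By Ito isometry: E[(int f dB)^2] = int f^2 dt
= 3^2 * 3.9200
= 9 * 3.9200 = 35.2800

35.2800


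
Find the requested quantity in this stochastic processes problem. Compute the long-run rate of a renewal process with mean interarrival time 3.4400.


Long-run renewal rate = 1/E(X)
= 1/3.4400
= 0.2907

0.2907


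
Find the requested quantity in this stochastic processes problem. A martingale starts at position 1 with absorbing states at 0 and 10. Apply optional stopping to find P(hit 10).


By optional stopping theorem: E(M at tau) = M(0) = 1
P(hit 10)*10 + P(hit 0)*0 = 1
P(hit 10) = (1 - 0)/(10 - 0) = 1/10 = 0.1000

0.1000


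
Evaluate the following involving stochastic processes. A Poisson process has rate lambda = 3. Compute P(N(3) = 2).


P(N(t)=k) = (lambda*t)^k * exp(-lambda*t) / k!
lambda*t = 9
= 9^2 * exp(-9) / 2!
= 81 * 1.2341e-04 / 2
= 0.0050

0.0050


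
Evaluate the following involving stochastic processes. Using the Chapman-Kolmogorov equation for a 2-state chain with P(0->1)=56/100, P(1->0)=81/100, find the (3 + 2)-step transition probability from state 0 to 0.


P^5 = P^3 * P^2
Computing via matrix multiplication of the transition matrix.
Entry (0,0) of P^5 = 0.5884

0.5884


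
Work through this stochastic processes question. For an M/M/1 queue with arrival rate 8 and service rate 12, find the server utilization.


rho = lambda/mu
= 8/12
= 0.6667

0.6667


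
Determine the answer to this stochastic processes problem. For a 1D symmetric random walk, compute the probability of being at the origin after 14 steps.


P(S(14) = 0) = C(14,7) / 4^7
= 3432 / 16384
= 0.2095

0.2095


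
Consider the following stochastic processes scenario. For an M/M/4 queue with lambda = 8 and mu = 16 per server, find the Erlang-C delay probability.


a = lambda/mu = 0.5000
rho = a/c = 0.1250
Erlang-C formula applied:
C(c,a) = 0.0018

0.0018


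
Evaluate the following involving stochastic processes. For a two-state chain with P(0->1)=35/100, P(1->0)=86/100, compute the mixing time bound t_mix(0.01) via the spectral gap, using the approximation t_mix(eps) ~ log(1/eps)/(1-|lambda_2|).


lambda_2 = |1 - p01 - p10| = |1 - 0.3500 - 0.8600| = 0.2100
t_mix ~ log(1/eps)/(1 - |lambda_2|)
= log(100)/(1 - 0.2100) = 4.6052/0.7900
= 5.8293

5.8293


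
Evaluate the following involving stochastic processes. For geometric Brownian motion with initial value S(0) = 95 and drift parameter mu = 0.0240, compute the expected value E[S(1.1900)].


E[S(t)] = S(0) * exp(mu * t)
= 95 * exp(0.0240 * 1.1900)
= 95 * 1.0290
= 97.7523

97.7523


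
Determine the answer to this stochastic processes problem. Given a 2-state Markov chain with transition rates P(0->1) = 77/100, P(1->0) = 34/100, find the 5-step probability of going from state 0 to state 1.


Computing P^5 by matrix multiplication.
P = [[0.2300, 0.7700], [0.3400, 0.6600]]
After raising P to the power 5:
P^5(0,1) = 0.6937

0.6937


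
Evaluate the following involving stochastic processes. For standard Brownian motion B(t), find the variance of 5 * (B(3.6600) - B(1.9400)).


Var(alpha*(B(t)-B(s))) = alpha^2 * (t-s)
= 5^2 * (3.6600 - 1.9400)
= 25 * 1.7200
= 43.0000

43.0000


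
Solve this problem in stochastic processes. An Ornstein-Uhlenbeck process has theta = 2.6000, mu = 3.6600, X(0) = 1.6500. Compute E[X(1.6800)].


E[X(t)] = mu + (X(0) - mu)*exp(-theta*t)
= 3.6600 + (1.6500 - 3.6600)*exp(-2.6000*1.6800)
= 3.6600 + -2.0100 * 0.0127
= 3.6345

3.6345


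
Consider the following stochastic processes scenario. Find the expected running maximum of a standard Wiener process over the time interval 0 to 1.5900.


E(max B(s)) = sqrt(2t/pi)
= sqrt(2*1.5900/pi)
= sqrt(1.0122)
= 1.0061

1.0061


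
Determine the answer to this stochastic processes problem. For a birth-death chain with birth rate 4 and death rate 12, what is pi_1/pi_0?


For birth-death process, pi_n/pi_0 = (lambda/mu)^n
= (4/12)^1
= 0.3333

0.3333


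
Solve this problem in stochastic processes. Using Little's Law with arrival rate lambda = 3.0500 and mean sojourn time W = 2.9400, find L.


Little's Law: L = lambda * W
= 3.0500 * 2.9400
= 8.9670

8.9670


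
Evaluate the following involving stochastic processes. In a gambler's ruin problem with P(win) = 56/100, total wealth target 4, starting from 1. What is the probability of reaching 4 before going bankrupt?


Gambler's ruin formula:
r = q/p = 0.4400/0.5600 = 0.7857
P(win) = (1 - r^i)/(1 - r^N)
= (1 - 0.7857^1)/(1 - 0.7857^4)
= 0.3462

0.3462


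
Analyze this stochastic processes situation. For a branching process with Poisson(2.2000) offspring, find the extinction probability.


Since mu = 2.2000 > 1, extinction prob q < 1.
Solve s = exp(mu*(s-1)) iteratively.
q = 0.1563

0.1563


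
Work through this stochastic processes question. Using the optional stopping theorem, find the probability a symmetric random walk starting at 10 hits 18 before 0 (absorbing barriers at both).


By optional stopping theorem: E(M at tau) = M(0) = 10
P(hit 18)*18 + P(hit 0)*0 = 10
P(hit 18) = (10 - 0)/(18 - 0) = 5/9 = 0.5556

0.5556


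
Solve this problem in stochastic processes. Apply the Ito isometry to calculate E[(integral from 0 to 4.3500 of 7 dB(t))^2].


By Ito isometry: E[(int f dB)^2] = int f^2 dt
= 7^2 * 4.3500
= 49 * 4.3500 = 213.1500

213.1500


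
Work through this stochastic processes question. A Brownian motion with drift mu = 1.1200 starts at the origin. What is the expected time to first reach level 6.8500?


Expected first passage time = a/mu
= 6.8500/1.1200
= 6.1161

6.1161


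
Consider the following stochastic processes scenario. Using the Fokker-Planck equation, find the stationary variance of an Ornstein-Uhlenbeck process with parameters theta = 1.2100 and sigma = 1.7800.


Stationary variance = sigma^2 / (2*theta)
= 1.7800^2 / (2*1.2100)
= 3.1684 / 2.4200
= 1.3093

1.3093


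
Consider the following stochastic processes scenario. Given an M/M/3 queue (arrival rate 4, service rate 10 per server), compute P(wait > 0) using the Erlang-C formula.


a = lambda/mu = 0.4000
rho = a/c = 0.1333
Erlang-C formula applied:
C(c,a) = 0.0082

0.0082


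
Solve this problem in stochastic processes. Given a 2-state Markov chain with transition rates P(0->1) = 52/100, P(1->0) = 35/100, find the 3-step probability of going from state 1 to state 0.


Computing P^3 by matrix multiplication.
P = [[0.4800, 0.5200], [0.3500, 0.6500]]
After raising P to the power 3:
P^3(1,0) = 0.4014

0.4014


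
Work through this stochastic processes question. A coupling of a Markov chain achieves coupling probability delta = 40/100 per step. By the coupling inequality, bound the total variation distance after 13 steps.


TV distance bound <= (1-delta)^n
= (1 - 0.4000)^13
= 0.6000^13
= 0.0013

0.0013


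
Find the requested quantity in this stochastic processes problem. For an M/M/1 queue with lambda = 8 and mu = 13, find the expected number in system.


rho = 8/13 = 0.6154
L = rho/(1-rho)
= 0.6154/0.3846
= 1.6000

1.6000


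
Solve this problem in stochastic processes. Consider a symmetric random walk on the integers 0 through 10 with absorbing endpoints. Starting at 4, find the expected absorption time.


For symmetric RW on 0,...,N with absorbing barriers, E(i) = i*(N-i)
E(4) = 4 * 6 = 24

24


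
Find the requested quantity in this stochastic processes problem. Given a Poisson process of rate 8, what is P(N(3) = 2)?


P(N(t)=k) = (lambda*t)^k * exp(-lambda*t) / k!
lambda*t = 24
= 24^2 * exp(-24) / 2!
= 576 * 3.7751e-11 / 2
= 1.0872e-08

1.0872e-08


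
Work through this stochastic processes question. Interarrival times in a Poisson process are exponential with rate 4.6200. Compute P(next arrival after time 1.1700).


P(X > t) = exp(-lambda * t)
= exp(-4.6200 * 1.1700)
= exp(-5.4054) = 0.0045

0.0045


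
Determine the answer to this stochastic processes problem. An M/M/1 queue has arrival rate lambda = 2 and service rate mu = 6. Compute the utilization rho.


rho = lambda/mu
= 2/6
= 0.3333

0.3333


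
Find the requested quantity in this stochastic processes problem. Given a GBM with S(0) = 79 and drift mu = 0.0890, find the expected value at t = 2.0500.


E[S(t)] = S(0) * exp(mu * t)
= 79 * exp(0.0890 * 2.0500)
= 79 * 1.2002
= 94.8122

94.8122


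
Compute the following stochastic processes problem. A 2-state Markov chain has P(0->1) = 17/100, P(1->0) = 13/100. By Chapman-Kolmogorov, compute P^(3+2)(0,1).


P^5 = P^3 * P^2
Computing via matrix multiplication of the transition matrix.
Entry (0,1) of P^5 = 0.4714

0.4714


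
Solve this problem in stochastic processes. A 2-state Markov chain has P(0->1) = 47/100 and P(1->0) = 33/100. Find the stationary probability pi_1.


Stationary distribution: pi_0 = p10/(p01+p10), pi_1 = p01/(p01+p10)
p01 = 0.4700, p10 = 0.3300
pi_1 = 0.5875

0.5875


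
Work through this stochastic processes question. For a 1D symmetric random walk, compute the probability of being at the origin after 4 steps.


P(S(4) = 0) = C(4,2) / 4^2
= 6 / 16
= 0.3750

0.3750


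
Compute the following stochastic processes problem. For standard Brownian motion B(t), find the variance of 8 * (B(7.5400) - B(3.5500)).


Var(alpha*(B(t)-B(s))) = alpha^2 * (t-s)
= 8^2 * (7.5400 - 3.5500)
= 64 * 3.9900
= 255.3600

255.3600


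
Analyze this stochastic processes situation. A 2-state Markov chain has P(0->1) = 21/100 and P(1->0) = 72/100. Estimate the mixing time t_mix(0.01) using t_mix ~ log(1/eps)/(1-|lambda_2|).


lambda_2 = |1 - p01 - p10| = |1 - 0.2100 - 0.7200| = 0.0700
t_mix ~ log(1/eps)/(1 - |lambda_2|)
= log(100)/(1 - 0.0700) = 4.6052/0.9300
= 4.9518

4.9518


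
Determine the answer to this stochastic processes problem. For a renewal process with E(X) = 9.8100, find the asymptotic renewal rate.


Long-run renewal rate = 1/E(X)
= 1/9.8100
= 0.1019

0.1019


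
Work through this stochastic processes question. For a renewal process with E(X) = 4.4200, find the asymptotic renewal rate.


Long-run renewal rate = 1/E(X)
= 1/4.4200
= 0.2262

0.2262


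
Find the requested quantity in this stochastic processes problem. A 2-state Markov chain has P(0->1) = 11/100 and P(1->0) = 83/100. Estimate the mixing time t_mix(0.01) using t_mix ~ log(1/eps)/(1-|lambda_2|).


lambda_2 = |1 - p01 - p10| = |1 - 0.1100 - 0.8300| = 0.0600
t_mix ~ log(1/eps)/(1 - |lambda_2|)
= log(100)/(1 - 0.0600) = 4.6052/0.9400
= 4.8991

4.8991


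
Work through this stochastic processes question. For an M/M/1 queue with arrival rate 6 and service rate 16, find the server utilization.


rho = lambda/mu
= 6/16
= 0.3750

0.3750


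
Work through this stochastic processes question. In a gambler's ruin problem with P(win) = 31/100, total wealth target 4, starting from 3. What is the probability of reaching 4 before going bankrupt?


Gambler's ruin formula:
r = q/p = 0.6900/0.3100 = 2.2258
P(win) = (1 - r^i)/(1 - r^N)
= (1 - 2.2258^3)/(1 - 2.2258^4)
= 0.4259

0.4259


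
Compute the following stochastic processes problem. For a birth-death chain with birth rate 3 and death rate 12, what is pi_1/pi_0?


For birth-death process, pi_n/pi_0 = (lambda/mu)^n
= (3/12)^1
= 0.2500

0.2500


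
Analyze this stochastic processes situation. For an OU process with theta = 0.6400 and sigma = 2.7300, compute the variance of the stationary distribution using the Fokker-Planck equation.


Stationary variance = sigma^2 / (2*theta)
= 2.7300^2 / (2*0.6400)
= 7.4529 / 1.2800
= 5.8226

5.8226


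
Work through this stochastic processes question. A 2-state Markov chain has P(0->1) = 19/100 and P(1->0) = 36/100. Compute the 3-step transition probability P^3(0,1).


Computing P^3 by matrix multiplication.
P = [[0.8100, 0.1900], [0.3600, 0.6400]]
After raising P to the power 3:
P^3(0,1) = 0.3140

0.3140


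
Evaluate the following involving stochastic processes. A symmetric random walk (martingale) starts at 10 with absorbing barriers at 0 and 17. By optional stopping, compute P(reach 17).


By optional stopping theorem: E(M at tau) = M(0) = 10
P(hit 17)*17 + P(hit 0)*0 = 10
P(hit 17) = (10 - 0)/(17 - 0) = 10/17 = 0.5882

0.5882


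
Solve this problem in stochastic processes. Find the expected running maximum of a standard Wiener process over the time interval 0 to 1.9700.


E(max B(s)) = sqrt(2t/pi)
= sqrt(2*1.9700/pi)
= sqrt(1.2541)
= 1.1199

1.1199


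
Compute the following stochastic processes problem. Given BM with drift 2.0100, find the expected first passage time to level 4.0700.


Expected first passage time = a/mu
= 4.0700/2.0100
= 2.0249

2.0249


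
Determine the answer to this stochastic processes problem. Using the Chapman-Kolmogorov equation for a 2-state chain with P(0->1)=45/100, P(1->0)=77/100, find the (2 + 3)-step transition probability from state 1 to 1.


P^5 = P^2 * P^3
Computing via matrix multiplication of the transition matrix.
Entry (1,1) of P^5 = 0.3685

0.3685


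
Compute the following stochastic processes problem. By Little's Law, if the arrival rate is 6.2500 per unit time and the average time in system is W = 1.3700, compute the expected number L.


Little's Law: L = lambda * W
= 6.2500 * 1.3700
= 8.5625

8.5625


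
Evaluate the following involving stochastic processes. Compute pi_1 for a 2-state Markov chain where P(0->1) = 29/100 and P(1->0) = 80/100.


Stationary distribution: pi_0 = p10/(p01+p10), pi_1 = p01/(p01+p10)
p01 = 0.2900, p10 = 0.8000
pi_1 = 0.2661

0.2661


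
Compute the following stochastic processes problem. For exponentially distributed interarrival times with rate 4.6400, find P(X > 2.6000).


P(X > t) = exp(-lambda * t)
= exp(-4.6400 * 2.6000)
= exp(-12.0640) = 5.7633e-06

5.7633e-06


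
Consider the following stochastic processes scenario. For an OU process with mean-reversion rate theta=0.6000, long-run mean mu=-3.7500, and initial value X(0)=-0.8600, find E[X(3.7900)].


E[X(t)] = mu + (X(0) - mu)*exp(-theta*t)
= -3.7500 + (-0.8600 - -3.7500)*exp(-0.6000*3.7900)
= -3.7500 + 2.8900 * 0.1029
= -3.4526

-3.4526


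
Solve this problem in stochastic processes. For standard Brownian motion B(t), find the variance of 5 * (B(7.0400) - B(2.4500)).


Var(alpha*(B(t)-B(s))) = alpha^2 * (t-s)
= 5^2 * (7.0400 - 2.4500)
= 25 * 4.5900
= 114.7500

114.7500


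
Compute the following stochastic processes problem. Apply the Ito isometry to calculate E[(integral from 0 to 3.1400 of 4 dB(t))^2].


By Ito isometry: E[(int f dB)^2] = int f^2 dt
= 4^2 * 3.1400
= 16 * 3.1400 = 50.2400

50.2400


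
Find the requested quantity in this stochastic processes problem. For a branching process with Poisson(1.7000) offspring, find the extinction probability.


Since mu = 1.7000 > 1, extinction prob q < 1.
Solve s = exp(mu*(s-1)) iteratively.
q = 0.3088

0.3088


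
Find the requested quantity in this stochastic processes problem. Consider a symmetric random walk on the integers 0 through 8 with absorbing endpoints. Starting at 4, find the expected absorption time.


For symmetric RW on 0,...,N with absorbing barriers, E(i) = i*(N-i)
E(4) = 4 * 4 = 16

16


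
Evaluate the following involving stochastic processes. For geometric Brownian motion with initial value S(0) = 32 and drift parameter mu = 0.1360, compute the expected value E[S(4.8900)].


E[S(t)] = S(0) * exp(mu * t)
= 32 * exp(0.1360 * 4.8900)
= 32 * 1.9446
= 62.2262

62.2262


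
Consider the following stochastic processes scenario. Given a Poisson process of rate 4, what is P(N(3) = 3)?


P(N(t)=k) = (lambda*t)^k * exp(-lambda*t) / k!
lambda*t = 12
= 12^3 * exp(-12) / 3!
= 1728 * 6.1442e-06 / 6
= 0.0018

0.0018


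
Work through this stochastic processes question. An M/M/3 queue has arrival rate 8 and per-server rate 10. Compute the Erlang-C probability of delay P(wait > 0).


a = lambda/mu = 0.8000
rho = a/c = 0.2667
Erlang-C formula applied:
C(c,a) = 0.0520

0.0520


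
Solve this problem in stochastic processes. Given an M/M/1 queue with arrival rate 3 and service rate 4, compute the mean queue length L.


rho = 3/4 = 0.7500
L = rho/(1-rho)
= 0.7500/0.2500
= 3.0000

3.0000


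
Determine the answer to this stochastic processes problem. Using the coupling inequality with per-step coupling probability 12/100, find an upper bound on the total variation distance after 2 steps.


TV distance bound <= (1-delta)^n
= (1 - 0.1200)^2
= 0.8800^2
= 0.7744

0.7744


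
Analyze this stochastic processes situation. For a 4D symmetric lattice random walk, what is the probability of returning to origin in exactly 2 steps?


P(return in 2 steps) = P(reverse first step) = 1/(2d)
= 1/8
= 0.1250

0.1250


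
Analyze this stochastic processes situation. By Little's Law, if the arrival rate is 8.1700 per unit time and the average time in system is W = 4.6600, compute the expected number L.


Little's Law: L = lambda * W
= 8.1700 * 4.6600
= 38.0722

38.0722


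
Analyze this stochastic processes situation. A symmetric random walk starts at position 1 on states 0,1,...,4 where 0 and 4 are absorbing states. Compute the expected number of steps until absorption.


For symmetric RW on 0,...,N with absorbing barriers, E(i) = i*(N-i)
E(1) = 1 * 3 = 3

3


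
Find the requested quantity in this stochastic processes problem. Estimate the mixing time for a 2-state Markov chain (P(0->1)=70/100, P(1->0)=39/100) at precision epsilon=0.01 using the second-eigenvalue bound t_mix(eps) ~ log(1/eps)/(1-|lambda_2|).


lambda_2 = |1 - p01 - p10| = |1 - 0.7000 - 0.3900| = 0.0900
t_mix ~ log(1/eps)/(1 - |lambda_2|)
= log(100)/(1 - 0.0900) = 4.6052/0.9100
= 5.0606

5.0606


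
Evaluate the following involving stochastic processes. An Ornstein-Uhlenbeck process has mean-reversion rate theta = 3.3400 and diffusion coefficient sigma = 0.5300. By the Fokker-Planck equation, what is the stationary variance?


Stationary variance = sigma^2 / (2*theta)
= 0.5300^2 / (2*3.3400)
= 0.2809 / 6.6800
= 0.0421

0.0421


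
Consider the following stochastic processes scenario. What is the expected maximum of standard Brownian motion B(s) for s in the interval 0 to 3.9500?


E(max B(s)) = sqrt(2t/pi)
= sqrt(2*3.9500/pi)
= sqrt(2.5146)
= 1.5858

1.5858


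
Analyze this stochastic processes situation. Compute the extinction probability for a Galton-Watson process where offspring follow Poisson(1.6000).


Since mu = 1.6000 > 1, extinction prob q < 1.
Solve s = exp(mu*(s-1)) iteratively.
q = 0.3580

0.3580


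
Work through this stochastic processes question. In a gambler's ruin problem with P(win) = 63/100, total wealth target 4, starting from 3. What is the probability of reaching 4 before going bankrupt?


Gambler's ruin formula:
r = q/p = 0.3700/0.6300 = 0.5873
P(win) = (1 - r^i)/(1 - r^N)
= (1 - 0.5873^3)/(1 - 0.5873^4)
= 0.9051

0.9051


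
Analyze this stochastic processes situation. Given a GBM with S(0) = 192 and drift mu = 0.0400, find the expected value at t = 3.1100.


E[S(t)] = S(0) * exp(mu * t)
= 192 * exp(0.0400 * 3.1100)
= 192 * 1.1325
= 217.4340

217.4340


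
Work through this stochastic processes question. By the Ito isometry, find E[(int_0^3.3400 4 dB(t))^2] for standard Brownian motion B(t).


By Ito isometry: E[(int f dB)^2] = int f^2 dt
= 4^2 * 3.3400
= 16 * 3.3400 = 53.4400

53.4400


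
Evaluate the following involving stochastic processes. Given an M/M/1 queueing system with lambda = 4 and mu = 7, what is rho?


rho = lambda/mu
= 4/7
= 0.5714

0.5714


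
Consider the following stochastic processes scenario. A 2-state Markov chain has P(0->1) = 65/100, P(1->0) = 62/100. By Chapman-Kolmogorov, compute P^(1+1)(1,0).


P^2 = P^1 * P^1
Computing via matrix multiplication of the transition matrix.
Entry (1,0) of P^2 = 0.4526

0.4526


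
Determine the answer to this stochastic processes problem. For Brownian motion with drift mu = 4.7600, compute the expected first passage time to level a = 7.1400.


Expected first passage time = a/mu
= 7.1400/4.7600
= 1.5000

1.5000


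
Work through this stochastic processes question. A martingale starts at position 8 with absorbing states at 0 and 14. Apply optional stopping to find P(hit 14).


By optional stopping theorem: E(M at tau) = M(0) = 8
P(hit 14)*14 + P(hit 0)*0 = 8
P(hit 14) = (8 - 0)/(14 - 0) = 4/7 = 0.5714

0.5714


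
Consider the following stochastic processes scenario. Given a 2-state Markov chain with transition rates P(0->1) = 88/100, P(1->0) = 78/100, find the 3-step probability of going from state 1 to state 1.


Computing P^3 by matrix multiplication.
P = [[0.1200, 0.8800], [0.7800, 0.2200]]
After raising P to the power 3:
P^3(1,1) = 0.3950

0.3950


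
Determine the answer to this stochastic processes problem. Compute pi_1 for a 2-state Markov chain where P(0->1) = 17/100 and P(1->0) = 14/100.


Stationary distribution: pi_0 = p10/(p01+p10), pi_1 = p01/(p01+p10)
p01 = 0.1700, p10 = 0.1400
pi_1 = 0.5484

0.5484


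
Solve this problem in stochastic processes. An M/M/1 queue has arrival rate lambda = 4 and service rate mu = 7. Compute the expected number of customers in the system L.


rho = 4/7 = 0.5714
L = rho/(1-rho)
= 0.5714/0.4286
= 1.3333

1.3333


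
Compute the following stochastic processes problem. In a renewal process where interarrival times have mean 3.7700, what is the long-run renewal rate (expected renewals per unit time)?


Long-run renewal rate = 1/E(X)
= 1/3.7700
= 0.2653

0.2653


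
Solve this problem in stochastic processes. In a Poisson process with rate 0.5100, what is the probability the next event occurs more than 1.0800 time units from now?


P(X > t) = exp(-lambda * t)
= exp(-0.5100 * 1.0800)
= exp(-0.5508) = 0.5765

0.5765


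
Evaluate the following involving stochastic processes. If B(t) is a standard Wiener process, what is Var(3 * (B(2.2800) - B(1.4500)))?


Var(alpha*(B(t)-B(s))) = alpha^2 * (t-s)
= 3^2 * (2.2800 - 1.4500)
= 9 * 0.8300
= 7.4700

7.4700


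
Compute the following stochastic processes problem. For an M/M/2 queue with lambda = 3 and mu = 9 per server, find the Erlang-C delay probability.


a = lambda/mu = 0.3333
rho = a/c = 0.1667
Erlang-C formula applied:
C(c,a) = 0.0476

0.0476


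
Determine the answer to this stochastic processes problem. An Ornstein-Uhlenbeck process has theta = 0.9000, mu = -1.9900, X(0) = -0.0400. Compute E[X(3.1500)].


E[X(t)] = mu + (X(0) - mu)*exp(-theta*t)
= -1.9900 + (-0.0400 - -1.9900)*exp(-0.9000*3.1500)
= -1.9900 + 1.9500 * 0.0587
= -1.8755

-1.8755


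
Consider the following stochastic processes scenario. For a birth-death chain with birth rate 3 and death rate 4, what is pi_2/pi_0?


For birth-death process, pi_n/pi_0 = (lambda/mu)^n
= (3/4)^2
= 0.5625

0.5625


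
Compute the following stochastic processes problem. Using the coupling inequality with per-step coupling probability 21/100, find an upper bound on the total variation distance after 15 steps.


TV distance bound <= (1-delta)^n
= (1 - 0.2100)^15
= 0.7900^15
= 0.0291

0.0291


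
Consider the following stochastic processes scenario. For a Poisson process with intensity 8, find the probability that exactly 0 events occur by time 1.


P(N(t)=k) = (lambda*t)^k * exp(-lambda*t) / k!
lambda*t = 8
= 8^0 * exp(-8) / 0!
= 1 * 3.3546e-04 / 1
= 3.3546e-04

3.3546e-04


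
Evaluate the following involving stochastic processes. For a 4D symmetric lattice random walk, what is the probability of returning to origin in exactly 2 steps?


P(return in 2 steps) = P(reverse first step) = 1/(2d)
= 1/8
= 0.1250

0.1250


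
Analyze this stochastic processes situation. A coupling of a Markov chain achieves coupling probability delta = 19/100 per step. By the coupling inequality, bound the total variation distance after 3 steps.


TV distance bound <= (1-delta)^n
= (1 - 0.1900)^3
= 0.8100^3
= 0.5314

0.5314


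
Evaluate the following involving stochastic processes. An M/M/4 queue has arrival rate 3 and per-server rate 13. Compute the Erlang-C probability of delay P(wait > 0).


a = lambda/mu = 0.2308
rho = a/c = 0.0577
Erlang-C formula applied:
C(c,a) = 9.9560e-05

9.9560e-05


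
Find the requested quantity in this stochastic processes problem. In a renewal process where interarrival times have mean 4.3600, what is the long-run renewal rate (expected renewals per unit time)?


Long-run renewal rate = 1/E(X)
= 1/4.3600
= 0.2294

0.2294


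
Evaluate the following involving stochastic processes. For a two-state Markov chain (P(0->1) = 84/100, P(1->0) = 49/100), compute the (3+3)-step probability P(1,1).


P^6 = P^3 * P^3
Computing via matrix multiplication of the transition matrix.
Entry (1,1) of P^6 = 0.6321

0.6321


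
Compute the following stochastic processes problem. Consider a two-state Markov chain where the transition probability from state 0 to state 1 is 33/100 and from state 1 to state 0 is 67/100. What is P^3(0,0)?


Computing P^3 by matrix multiplication.
P = [[0.6700, 0.3300], [0.6700, 0.3300]]
After raising P to the power 3:
P^3(0,0) = 0.6700

0.6700


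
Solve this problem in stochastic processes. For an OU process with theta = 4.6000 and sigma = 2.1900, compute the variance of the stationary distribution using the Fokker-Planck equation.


Stationary variance = sigma^2 / (2*theta)
= 2.1900^2 / (2*4.6000)
= 4.7961 / 9.2000
= 0.5213

0.5213


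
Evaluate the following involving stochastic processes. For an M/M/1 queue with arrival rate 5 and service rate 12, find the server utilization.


rho = lambda/mu
= 5/12
= 0.4167

0.4167


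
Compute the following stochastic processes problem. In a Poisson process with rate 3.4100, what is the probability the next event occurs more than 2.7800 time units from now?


P(X > t) = exp(-lambda * t)
= exp(-3.4100 * 2.7800)
= exp(-9.4798) = 7.6379e-05

7.6379e-05


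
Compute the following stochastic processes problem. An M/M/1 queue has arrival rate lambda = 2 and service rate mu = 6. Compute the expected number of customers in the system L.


rho = 2/6 = 0.3333
L = rho/(1-rho)
= 0.3333/0.6667
= 0.5000

0.5000


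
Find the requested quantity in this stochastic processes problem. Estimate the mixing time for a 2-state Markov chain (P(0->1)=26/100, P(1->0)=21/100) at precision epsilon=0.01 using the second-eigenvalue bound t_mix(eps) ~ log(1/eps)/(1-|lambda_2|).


lambda_2 = |1 - p01 - p10| = |1 - 0.2600 - 0.2100| = 0.5300
t_mix ~ log(1/eps)/(1 - |lambda_2|)
= log(100)/(1 - 0.5300) = 4.6052/0.4700
= 9.7982

9.7982


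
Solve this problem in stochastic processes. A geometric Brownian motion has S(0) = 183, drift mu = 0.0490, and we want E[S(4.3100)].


E[S(t)] = S(0) * exp(mu * t)
= 183 * exp(0.0490 * 4.3100)
= 183 * 1.2351
= 226.0319

226.0319


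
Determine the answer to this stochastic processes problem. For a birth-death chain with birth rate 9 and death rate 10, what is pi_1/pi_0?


For birth-death process, pi_n/pi_0 = (lambda/mu)^n
= (9/10)^1
= 0.9000

0.9000


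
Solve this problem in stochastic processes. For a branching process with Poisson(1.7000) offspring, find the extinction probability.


Since mu = 1.7000 > 1, extinction prob q < 1.
Solve s = exp(mu*(s-1)) iteratively.
q = 0.3088

0.3088


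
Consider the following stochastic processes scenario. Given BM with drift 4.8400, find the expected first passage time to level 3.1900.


Expected first passage time = a/mu
= 3.1900/4.8400
= 0.6591

0.6591


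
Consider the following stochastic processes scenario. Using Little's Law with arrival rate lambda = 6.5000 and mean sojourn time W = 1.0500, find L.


Little's Law: L = lambda * W
= 6.5000 * 1.0500
= 6.8250

6.8250


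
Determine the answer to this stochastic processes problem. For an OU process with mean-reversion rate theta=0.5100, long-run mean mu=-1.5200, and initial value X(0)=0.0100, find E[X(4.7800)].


E[X(t)] = mu + (X(0) - mu)*exp(-theta*t)
= -1.5200 + (0.0100 - -1.5200)*exp(-0.5100*4.7800)
= -1.5200 + 1.5300 * 0.0874
= -1.3864

-1.3864


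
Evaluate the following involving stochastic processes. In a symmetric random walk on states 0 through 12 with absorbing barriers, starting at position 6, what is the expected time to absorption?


For symmetric RW on 0,...,N with absorbing barriers, E(i) = i*(N-i)
E(6) = 6 * 6 = 36

36


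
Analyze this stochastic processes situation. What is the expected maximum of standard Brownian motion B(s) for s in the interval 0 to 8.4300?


E(max B(s)) = sqrt(2t/pi)
= sqrt(2*8.4300/pi)
= sqrt(5.3667)
= 2.3166

2.3166


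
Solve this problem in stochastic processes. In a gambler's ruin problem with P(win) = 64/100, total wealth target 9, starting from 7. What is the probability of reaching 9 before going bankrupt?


Gambler's ruin formula:
r = q/p = 0.3600/0.6400 = 0.5625
P(win) = (1 - r^i)/(1 - r^N)
= (1 - 0.5625^7)/(1 - 0.5625^9)
= 0.9878

0.9878


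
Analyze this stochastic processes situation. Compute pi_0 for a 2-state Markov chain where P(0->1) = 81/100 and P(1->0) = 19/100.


Stationary distribution: pi_0 = p10/(p01+p10), pi_1 = p01/(p01+p10)
p01 = 0.8100, p10 = 0.1900
pi_0 = 0.1900

0.1900


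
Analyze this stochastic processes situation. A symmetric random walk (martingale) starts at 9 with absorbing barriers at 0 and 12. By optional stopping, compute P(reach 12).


By optional stopping theorem: E(M at tau) = M(0) = 9
P(hit 12)*12 + P(hit 0)*0 = 9
P(hit 12) = (9 - 0)/(12 - 0) = 3/4 = 0.7500

0.7500


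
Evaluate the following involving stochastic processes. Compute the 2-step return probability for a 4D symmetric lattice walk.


P(return in 2 steps) = P(reverse first step) = 1/(2d)
= 1/8
= 0.1250

0.1250


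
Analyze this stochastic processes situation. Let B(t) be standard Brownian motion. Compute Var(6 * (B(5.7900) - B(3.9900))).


Var(alpha*(B(t)-B(s))) = alpha^2 * (t-s)
= 6^2 * (5.7900 - 3.9900)
= 36 * 1.8000
= 64.8000

64.8000


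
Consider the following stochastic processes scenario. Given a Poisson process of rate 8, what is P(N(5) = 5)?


P(N(t)=k) = (lambda*t)^k * exp(-lambda*t) / k!
lambda*t = 40
= 40^5 * exp(-40) / 5!
= 102400000 * 4.2484e-18 / 120
= 3.6253e-12

3.6253e-12


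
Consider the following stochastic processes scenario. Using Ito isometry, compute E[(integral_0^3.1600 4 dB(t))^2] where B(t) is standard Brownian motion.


By Ito isometry: E[(int f dB)^2] = int f^2 dt
= 4^2 * 3.1600
= 16 * 3.1600 = 50.5600

50.5600


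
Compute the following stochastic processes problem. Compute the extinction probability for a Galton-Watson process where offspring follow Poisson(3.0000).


Since mu = 3.0000 > 1, extinction prob q < 1.
Solve s = exp(mu*(s-1)) iteratively.
q = 0.0595

0.0595


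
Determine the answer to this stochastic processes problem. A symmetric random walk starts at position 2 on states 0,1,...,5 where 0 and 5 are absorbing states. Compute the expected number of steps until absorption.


For symmetric RW on 0,...,N with absorbing barriers, E(i) = i*(N-i)
E(2) = 2 * 3 = 6

6


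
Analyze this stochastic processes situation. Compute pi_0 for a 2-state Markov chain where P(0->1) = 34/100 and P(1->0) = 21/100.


Stationary distribution: pi_0 = p10/(p01+p10), pi_1 = p01/(p01+p10)
p01 = 0.3400, p10 = 0.2100
pi_0 = 0.3818

0.3818


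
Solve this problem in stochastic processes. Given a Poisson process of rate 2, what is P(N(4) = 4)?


P(N(t)=k) = (lambda*t)^k * exp(-lambda*t) / k!
lambda*t = 8
= 8^4 * exp(-8) / 4!
= 4096 * 3.3546e-04 / 24
= 0.0573

0.0573


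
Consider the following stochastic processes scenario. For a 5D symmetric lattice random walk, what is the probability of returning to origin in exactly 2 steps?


P(return in 2 steps) = P(reverse first step) = 1/(2d)
= 1/10
= 0.1000

0.1000


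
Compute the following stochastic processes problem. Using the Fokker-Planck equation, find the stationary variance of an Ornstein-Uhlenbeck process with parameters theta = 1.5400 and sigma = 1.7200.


Stationary variance = sigma^2 / (2*theta)
= 1.7200^2 / (2*1.5400)
= 2.9584 / 3.0800
= 0.9605

0.9605


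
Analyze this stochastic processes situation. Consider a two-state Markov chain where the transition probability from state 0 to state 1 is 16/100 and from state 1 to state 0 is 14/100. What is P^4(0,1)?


Computing P^4 by matrix multiplication.
P = [[0.8400, 0.1600], [0.1400, 0.8600]]
After raising P to the power 4:
P^4(0,1) = 0.4053

0.4053


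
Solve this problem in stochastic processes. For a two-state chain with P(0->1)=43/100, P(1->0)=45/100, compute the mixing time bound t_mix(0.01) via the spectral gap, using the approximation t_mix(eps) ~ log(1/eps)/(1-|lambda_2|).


lambda_2 = |1 - p01 - p10| = |1 - 0.4300 - 0.4500| = 0.1200
t_mix ~ log(1/eps)/(1 - |lambda_2|)
= log(100)/(1 - 0.1200) = 4.6052/0.8800
= 5.2331

5.2331


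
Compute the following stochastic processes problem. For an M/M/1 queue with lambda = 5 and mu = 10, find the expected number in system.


rho = 5/10 = 0.5000
L = rho/(1-rho)
= 0.5000/0.5000
= 1.0000

1.0000


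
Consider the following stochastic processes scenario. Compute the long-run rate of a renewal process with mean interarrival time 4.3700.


Long-run renewal rate = 1/E(X)
= 1/4.3700
= 0.2288

0.2288


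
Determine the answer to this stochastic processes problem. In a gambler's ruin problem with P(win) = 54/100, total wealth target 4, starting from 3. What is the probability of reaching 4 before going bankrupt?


Gambler's ruin formula:
r = q/p = 0.4600/0.5400 = 0.8519
P(win) = (1 - r^i)/(1 - r^N)
= (1 - 0.8519^3)/(1 - 0.8519^4)
= 0.8066

0.8066


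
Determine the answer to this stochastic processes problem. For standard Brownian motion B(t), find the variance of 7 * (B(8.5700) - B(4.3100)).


Var(alpha*(B(t)-B(s))) = alpha^2 * (t-s)
= 7^2 * (8.5700 - 4.3100)
= 49 * 4.2600
= 208.7400

208.7400


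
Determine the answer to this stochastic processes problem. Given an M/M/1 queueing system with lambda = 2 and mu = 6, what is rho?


rho = lambda/mu
= 2/6
= 0.3333

0.3333


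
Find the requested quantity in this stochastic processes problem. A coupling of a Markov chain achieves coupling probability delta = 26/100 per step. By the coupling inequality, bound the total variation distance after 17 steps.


TV distance bound <= (1-delta)^n
= (1 - 0.2600)^17
= 0.7400^17
= 0.0060

0.0060


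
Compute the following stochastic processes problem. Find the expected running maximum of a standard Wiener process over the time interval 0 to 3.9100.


E(max B(s)) = sqrt(2t/pi)
= sqrt(2*3.9100/pi)
= sqrt(2.4892)
= 1.5777

1.5777


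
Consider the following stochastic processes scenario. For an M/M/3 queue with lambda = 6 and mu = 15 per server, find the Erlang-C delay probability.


a = lambda/mu = 0.4000
rho = a/c = 0.1333
Erlang-C formula applied:
C(c,a) = 0.0082

0.0082


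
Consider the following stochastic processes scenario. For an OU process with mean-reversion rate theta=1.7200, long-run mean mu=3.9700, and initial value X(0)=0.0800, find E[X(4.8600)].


E[X(t)] = mu + (X(0) - mu)*exp(-theta*t)
= 3.9700 + (0.0800 - 3.9700)*exp(-1.7200*4.8600)
= 3.9700 + -3.8900 * 2.3423e-04
= 3.9691

3.9691


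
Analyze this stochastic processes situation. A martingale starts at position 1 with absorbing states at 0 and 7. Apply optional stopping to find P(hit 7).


By optional stopping theorem: E(M at tau) = M(0) = 1
P(hit 7)*7 + P(hit 0)*0 = 1
P(hit 7) = (1 - 0)/(7 - 0) = 1/7 = 0.1429

0.1429
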